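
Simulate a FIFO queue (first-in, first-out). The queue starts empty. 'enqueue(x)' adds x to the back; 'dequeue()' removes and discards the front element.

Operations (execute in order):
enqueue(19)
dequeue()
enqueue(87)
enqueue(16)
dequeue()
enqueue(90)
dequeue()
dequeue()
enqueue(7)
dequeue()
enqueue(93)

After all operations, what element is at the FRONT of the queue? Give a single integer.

Answer: 93

Derivation:
enqueue(19): queue = [19]
dequeue(): queue = []
enqueue(87): queue = [87]
enqueue(16): queue = [87, 16]
dequeue(): queue = [16]
enqueue(90): queue = [16, 90]
dequeue(): queue = [90]
dequeue(): queue = []
enqueue(7): queue = [7]
dequeue(): queue = []
enqueue(93): queue = [93]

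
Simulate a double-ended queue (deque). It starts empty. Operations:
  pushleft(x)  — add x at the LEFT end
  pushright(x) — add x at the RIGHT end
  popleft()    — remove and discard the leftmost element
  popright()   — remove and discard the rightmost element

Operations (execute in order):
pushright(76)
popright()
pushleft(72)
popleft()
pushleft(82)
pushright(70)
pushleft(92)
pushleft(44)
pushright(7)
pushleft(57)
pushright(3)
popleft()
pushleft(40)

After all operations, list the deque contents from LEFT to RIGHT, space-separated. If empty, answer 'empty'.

pushright(76): [76]
popright(): []
pushleft(72): [72]
popleft(): []
pushleft(82): [82]
pushright(70): [82, 70]
pushleft(92): [92, 82, 70]
pushleft(44): [44, 92, 82, 70]
pushright(7): [44, 92, 82, 70, 7]
pushleft(57): [57, 44, 92, 82, 70, 7]
pushright(3): [57, 44, 92, 82, 70, 7, 3]
popleft(): [44, 92, 82, 70, 7, 3]
pushleft(40): [40, 44, 92, 82, 70, 7, 3]

Answer: 40 44 92 82 70 7 3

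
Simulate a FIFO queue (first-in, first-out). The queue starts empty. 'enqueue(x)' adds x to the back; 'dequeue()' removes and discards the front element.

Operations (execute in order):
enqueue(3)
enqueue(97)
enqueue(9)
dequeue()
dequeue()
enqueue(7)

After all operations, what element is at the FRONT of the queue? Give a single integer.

Answer: 9

Derivation:
enqueue(3): queue = [3]
enqueue(97): queue = [3, 97]
enqueue(9): queue = [3, 97, 9]
dequeue(): queue = [97, 9]
dequeue(): queue = [9]
enqueue(7): queue = [9, 7]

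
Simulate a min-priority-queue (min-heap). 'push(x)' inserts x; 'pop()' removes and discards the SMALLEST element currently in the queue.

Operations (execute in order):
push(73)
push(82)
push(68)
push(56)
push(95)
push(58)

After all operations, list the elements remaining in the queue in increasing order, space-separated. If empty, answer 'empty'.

Answer: 56 58 68 73 82 95

Derivation:
push(73): heap contents = [73]
push(82): heap contents = [73, 82]
push(68): heap contents = [68, 73, 82]
push(56): heap contents = [56, 68, 73, 82]
push(95): heap contents = [56, 68, 73, 82, 95]
push(58): heap contents = [56, 58, 68, 73, 82, 95]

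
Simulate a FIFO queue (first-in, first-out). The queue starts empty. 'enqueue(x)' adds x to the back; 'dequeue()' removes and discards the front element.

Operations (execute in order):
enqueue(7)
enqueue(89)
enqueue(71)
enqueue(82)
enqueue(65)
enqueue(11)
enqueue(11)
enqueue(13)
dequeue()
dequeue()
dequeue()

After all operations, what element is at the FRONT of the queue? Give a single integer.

Answer: 82

Derivation:
enqueue(7): queue = [7]
enqueue(89): queue = [7, 89]
enqueue(71): queue = [7, 89, 71]
enqueue(82): queue = [7, 89, 71, 82]
enqueue(65): queue = [7, 89, 71, 82, 65]
enqueue(11): queue = [7, 89, 71, 82, 65, 11]
enqueue(11): queue = [7, 89, 71, 82, 65, 11, 11]
enqueue(13): queue = [7, 89, 71, 82, 65, 11, 11, 13]
dequeue(): queue = [89, 71, 82, 65, 11, 11, 13]
dequeue(): queue = [71, 82, 65, 11, 11, 13]
dequeue(): queue = [82, 65, 11, 11, 13]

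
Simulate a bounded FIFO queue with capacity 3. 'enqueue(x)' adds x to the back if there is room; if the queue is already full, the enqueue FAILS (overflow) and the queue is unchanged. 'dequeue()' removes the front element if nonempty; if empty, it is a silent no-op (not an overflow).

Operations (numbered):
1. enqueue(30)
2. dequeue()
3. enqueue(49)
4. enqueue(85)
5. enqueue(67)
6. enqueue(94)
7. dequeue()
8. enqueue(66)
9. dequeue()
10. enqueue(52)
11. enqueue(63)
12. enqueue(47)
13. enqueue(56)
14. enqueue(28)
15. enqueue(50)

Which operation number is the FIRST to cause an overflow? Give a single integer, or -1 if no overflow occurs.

Answer: 6

Derivation:
1. enqueue(30): size=1
2. dequeue(): size=0
3. enqueue(49): size=1
4. enqueue(85): size=2
5. enqueue(67): size=3
6. enqueue(94): size=3=cap → OVERFLOW (fail)
7. dequeue(): size=2
8. enqueue(66): size=3
9. dequeue(): size=2
10. enqueue(52): size=3
11. enqueue(63): size=3=cap → OVERFLOW (fail)
12. enqueue(47): size=3=cap → OVERFLOW (fail)
13. enqueue(56): size=3=cap → OVERFLOW (fail)
14. enqueue(28): size=3=cap → OVERFLOW (fail)
15. enqueue(50): size=3=cap → OVERFLOW (fail)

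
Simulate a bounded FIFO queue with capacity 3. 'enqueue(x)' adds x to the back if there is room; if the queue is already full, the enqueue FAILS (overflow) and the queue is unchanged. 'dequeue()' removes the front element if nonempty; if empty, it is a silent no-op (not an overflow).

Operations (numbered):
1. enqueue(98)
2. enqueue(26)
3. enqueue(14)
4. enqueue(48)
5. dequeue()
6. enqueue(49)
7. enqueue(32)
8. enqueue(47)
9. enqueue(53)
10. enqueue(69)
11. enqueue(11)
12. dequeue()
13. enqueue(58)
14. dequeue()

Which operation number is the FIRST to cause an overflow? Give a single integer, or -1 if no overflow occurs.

Answer: 4

Derivation:
1. enqueue(98): size=1
2. enqueue(26): size=2
3. enqueue(14): size=3
4. enqueue(48): size=3=cap → OVERFLOW (fail)
5. dequeue(): size=2
6. enqueue(49): size=3
7. enqueue(32): size=3=cap → OVERFLOW (fail)
8. enqueue(47): size=3=cap → OVERFLOW (fail)
9. enqueue(53): size=3=cap → OVERFLOW (fail)
10. enqueue(69): size=3=cap → OVERFLOW (fail)
11. enqueue(11): size=3=cap → OVERFLOW (fail)
12. dequeue(): size=2
13. enqueue(58): size=3
14. dequeue(): size=2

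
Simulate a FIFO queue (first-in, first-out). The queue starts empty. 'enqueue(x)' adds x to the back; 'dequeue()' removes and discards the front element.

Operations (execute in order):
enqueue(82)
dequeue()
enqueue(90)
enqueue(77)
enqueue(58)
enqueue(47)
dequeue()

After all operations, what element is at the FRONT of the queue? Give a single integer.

enqueue(82): queue = [82]
dequeue(): queue = []
enqueue(90): queue = [90]
enqueue(77): queue = [90, 77]
enqueue(58): queue = [90, 77, 58]
enqueue(47): queue = [90, 77, 58, 47]
dequeue(): queue = [77, 58, 47]

Answer: 77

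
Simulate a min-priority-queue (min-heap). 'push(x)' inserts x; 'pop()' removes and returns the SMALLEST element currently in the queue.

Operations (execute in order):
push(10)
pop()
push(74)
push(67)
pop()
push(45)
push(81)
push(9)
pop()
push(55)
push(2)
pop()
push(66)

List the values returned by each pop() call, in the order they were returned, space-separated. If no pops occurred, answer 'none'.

Answer: 10 67 9 2

Derivation:
push(10): heap contents = [10]
pop() → 10: heap contents = []
push(74): heap contents = [74]
push(67): heap contents = [67, 74]
pop() → 67: heap contents = [74]
push(45): heap contents = [45, 74]
push(81): heap contents = [45, 74, 81]
push(9): heap contents = [9, 45, 74, 81]
pop() → 9: heap contents = [45, 74, 81]
push(55): heap contents = [45, 55, 74, 81]
push(2): heap contents = [2, 45, 55, 74, 81]
pop() → 2: heap contents = [45, 55, 74, 81]
push(66): heap contents = [45, 55, 66, 74, 81]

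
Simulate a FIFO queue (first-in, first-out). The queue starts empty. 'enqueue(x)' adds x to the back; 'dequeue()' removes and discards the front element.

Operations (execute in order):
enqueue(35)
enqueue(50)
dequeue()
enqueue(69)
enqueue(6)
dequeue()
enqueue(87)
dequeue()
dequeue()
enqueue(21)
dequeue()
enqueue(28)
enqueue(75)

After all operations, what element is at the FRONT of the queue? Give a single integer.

enqueue(35): queue = [35]
enqueue(50): queue = [35, 50]
dequeue(): queue = [50]
enqueue(69): queue = [50, 69]
enqueue(6): queue = [50, 69, 6]
dequeue(): queue = [69, 6]
enqueue(87): queue = [69, 6, 87]
dequeue(): queue = [6, 87]
dequeue(): queue = [87]
enqueue(21): queue = [87, 21]
dequeue(): queue = [21]
enqueue(28): queue = [21, 28]
enqueue(75): queue = [21, 28, 75]

Answer: 21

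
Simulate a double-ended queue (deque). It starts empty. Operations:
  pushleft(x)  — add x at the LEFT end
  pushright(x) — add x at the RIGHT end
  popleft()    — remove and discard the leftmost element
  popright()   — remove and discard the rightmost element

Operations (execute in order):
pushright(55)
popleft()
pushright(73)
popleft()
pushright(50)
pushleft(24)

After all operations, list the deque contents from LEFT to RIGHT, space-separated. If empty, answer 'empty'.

pushright(55): [55]
popleft(): []
pushright(73): [73]
popleft(): []
pushright(50): [50]
pushleft(24): [24, 50]

Answer: 24 50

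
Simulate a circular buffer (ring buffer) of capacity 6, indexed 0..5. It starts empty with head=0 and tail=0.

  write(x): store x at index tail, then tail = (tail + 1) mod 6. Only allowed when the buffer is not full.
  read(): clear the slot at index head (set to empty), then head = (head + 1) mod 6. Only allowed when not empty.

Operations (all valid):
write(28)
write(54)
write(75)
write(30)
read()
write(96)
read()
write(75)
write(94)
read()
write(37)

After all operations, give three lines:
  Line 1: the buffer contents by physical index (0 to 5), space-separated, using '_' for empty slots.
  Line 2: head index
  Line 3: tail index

Answer: 94 37 _ 30 96 75
3
2

Derivation:
write(28): buf=[28 _ _ _ _ _], head=0, tail=1, size=1
write(54): buf=[28 54 _ _ _ _], head=0, tail=2, size=2
write(75): buf=[28 54 75 _ _ _], head=0, tail=3, size=3
write(30): buf=[28 54 75 30 _ _], head=0, tail=4, size=4
read(): buf=[_ 54 75 30 _ _], head=1, tail=4, size=3
write(96): buf=[_ 54 75 30 96 _], head=1, tail=5, size=4
read(): buf=[_ _ 75 30 96 _], head=2, tail=5, size=3
write(75): buf=[_ _ 75 30 96 75], head=2, tail=0, size=4
write(94): buf=[94 _ 75 30 96 75], head=2, tail=1, size=5
read(): buf=[94 _ _ 30 96 75], head=3, tail=1, size=4
write(37): buf=[94 37 _ 30 96 75], head=3, tail=2, size=5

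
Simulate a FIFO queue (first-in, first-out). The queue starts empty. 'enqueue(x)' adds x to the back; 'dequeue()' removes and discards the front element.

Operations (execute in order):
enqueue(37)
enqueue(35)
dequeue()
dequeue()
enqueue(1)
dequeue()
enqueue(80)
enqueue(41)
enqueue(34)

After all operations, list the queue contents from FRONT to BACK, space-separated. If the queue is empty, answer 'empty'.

enqueue(37): [37]
enqueue(35): [37, 35]
dequeue(): [35]
dequeue(): []
enqueue(1): [1]
dequeue(): []
enqueue(80): [80]
enqueue(41): [80, 41]
enqueue(34): [80, 41, 34]

Answer: 80 41 34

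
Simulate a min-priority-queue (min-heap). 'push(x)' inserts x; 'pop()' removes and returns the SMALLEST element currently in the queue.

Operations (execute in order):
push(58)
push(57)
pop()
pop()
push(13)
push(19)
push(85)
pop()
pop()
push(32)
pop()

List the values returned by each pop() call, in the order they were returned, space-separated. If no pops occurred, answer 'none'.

Answer: 57 58 13 19 32

Derivation:
push(58): heap contents = [58]
push(57): heap contents = [57, 58]
pop() → 57: heap contents = [58]
pop() → 58: heap contents = []
push(13): heap contents = [13]
push(19): heap contents = [13, 19]
push(85): heap contents = [13, 19, 85]
pop() → 13: heap contents = [19, 85]
pop() → 19: heap contents = [85]
push(32): heap contents = [32, 85]
pop() → 32: heap contents = [85]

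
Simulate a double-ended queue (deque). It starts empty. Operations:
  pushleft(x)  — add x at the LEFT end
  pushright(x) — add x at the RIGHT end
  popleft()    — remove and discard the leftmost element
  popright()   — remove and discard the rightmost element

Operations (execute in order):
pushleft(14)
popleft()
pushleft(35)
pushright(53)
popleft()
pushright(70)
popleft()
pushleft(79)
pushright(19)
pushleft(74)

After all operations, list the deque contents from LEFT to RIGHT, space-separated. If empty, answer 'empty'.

Answer: 74 79 70 19

Derivation:
pushleft(14): [14]
popleft(): []
pushleft(35): [35]
pushright(53): [35, 53]
popleft(): [53]
pushright(70): [53, 70]
popleft(): [70]
pushleft(79): [79, 70]
pushright(19): [79, 70, 19]
pushleft(74): [74, 79, 70, 19]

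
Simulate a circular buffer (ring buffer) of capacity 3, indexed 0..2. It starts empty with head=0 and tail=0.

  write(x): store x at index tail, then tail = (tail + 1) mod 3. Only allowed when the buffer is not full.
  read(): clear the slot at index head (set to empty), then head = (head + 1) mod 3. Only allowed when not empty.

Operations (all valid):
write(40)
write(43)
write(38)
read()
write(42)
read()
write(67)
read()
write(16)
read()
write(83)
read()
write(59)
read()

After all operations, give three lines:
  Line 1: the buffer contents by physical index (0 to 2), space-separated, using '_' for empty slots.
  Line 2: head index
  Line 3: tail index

write(40): buf=[40 _ _], head=0, tail=1, size=1
write(43): buf=[40 43 _], head=0, tail=2, size=2
write(38): buf=[40 43 38], head=0, tail=0, size=3
read(): buf=[_ 43 38], head=1, tail=0, size=2
write(42): buf=[42 43 38], head=1, tail=1, size=3
read(): buf=[42 _ 38], head=2, tail=1, size=2
write(67): buf=[42 67 38], head=2, tail=2, size=3
read(): buf=[42 67 _], head=0, tail=2, size=2
write(16): buf=[42 67 16], head=0, tail=0, size=3
read(): buf=[_ 67 16], head=1, tail=0, size=2
write(83): buf=[83 67 16], head=1, tail=1, size=3
read(): buf=[83 _ 16], head=2, tail=1, size=2
write(59): buf=[83 59 16], head=2, tail=2, size=3
read(): buf=[83 59 _], head=0, tail=2, size=2

Answer: 83 59 _
0
2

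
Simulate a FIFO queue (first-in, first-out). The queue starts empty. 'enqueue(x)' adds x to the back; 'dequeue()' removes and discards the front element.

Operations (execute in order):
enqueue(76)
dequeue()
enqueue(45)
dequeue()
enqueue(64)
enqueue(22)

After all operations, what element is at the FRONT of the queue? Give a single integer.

enqueue(76): queue = [76]
dequeue(): queue = []
enqueue(45): queue = [45]
dequeue(): queue = []
enqueue(64): queue = [64]
enqueue(22): queue = [64, 22]

Answer: 64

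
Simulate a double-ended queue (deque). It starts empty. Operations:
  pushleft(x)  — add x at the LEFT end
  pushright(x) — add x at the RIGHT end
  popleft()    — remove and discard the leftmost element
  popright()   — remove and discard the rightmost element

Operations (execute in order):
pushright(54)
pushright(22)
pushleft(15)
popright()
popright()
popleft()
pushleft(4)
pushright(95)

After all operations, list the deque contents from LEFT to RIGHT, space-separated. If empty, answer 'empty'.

pushright(54): [54]
pushright(22): [54, 22]
pushleft(15): [15, 54, 22]
popright(): [15, 54]
popright(): [15]
popleft(): []
pushleft(4): [4]
pushright(95): [4, 95]

Answer: 4 95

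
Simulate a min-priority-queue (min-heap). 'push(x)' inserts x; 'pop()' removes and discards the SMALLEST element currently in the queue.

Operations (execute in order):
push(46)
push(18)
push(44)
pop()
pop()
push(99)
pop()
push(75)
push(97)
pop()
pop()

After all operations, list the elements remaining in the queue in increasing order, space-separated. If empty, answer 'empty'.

push(46): heap contents = [46]
push(18): heap contents = [18, 46]
push(44): heap contents = [18, 44, 46]
pop() → 18: heap contents = [44, 46]
pop() → 44: heap contents = [46]
push(99): heap contents = [46, 99]
pop() → 46: heap contents = [99]
push(75): heap contents = [75, 99]
push(97): heap contents = [75, 97, 99]
pop() → 75: heap contents = [97, 99]
pop() → 97: heap contents = [99]

Answer: 99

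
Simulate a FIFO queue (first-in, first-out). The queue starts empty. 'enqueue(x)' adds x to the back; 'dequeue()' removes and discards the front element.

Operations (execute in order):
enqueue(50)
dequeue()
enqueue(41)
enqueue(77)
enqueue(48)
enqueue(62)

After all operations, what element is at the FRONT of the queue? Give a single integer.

Answer: 41

Derivation:
enqueue(50): queue = [50]
dequeue(): queue = []
enqueue(41): queue = [41]
enqueue(77): queue = [41, 77]
enqueue(48): queue = [41, 77, 48]
enqueue(62): queue = [41, 77, 48, 62]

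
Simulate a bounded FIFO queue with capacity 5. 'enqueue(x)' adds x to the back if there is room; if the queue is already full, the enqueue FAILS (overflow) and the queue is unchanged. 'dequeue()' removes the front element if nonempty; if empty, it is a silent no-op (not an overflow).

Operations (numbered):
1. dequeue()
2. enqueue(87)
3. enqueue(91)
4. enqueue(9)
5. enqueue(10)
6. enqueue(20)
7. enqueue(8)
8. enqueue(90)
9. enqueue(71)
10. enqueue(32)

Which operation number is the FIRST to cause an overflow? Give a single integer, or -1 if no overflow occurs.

Answer: 7

Derivation:
1. dequeue(): empty, no-op, size=0
2. enqueue(87): size=1
3. enqueue(91): size=2
4. enqueue(9): size=3
5. enqueue(10): size=4
6. enqueue(20): size=5
7. enqueue(8): size=5=cap → OVERFLOW (fail)
8. enqueue(90): size=5=cap → OVERFLOW (fail)
9. enqueue(71): size=5=cap → OVERFLOW (fail)
10. enqueue(32): size=5=cap → OVERFLOW (fail)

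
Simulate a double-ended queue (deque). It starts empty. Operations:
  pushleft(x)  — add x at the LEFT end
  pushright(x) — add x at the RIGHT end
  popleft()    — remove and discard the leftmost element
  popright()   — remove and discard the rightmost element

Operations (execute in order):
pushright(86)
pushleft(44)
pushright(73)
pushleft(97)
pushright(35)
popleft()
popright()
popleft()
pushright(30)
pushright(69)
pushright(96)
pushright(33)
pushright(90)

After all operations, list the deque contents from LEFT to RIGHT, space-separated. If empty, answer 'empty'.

pushright(86): [86]
pushleft(44): [44, 86]
pushright(73): [44, 86, 73]
pushleft(97): [97, 44, 86, 73]
pushright(35): [97, 44, 86, 73, 35]
popleft(): [44, 86, 73, 35]
popright(): [44, 86, 73]
popleft(): [86, 73]
pushright(30): [86, 73, 30]
pushright(69): [86, 73, 30, 69]
pushright(96): [86, 73, 30, 69, 96]
pushright(33): [86, 73, 30, 69, 96, 33]
pushright(90): [86, 73, 30, 69, 96, 33, 90]

Answer: 86 73 30 69 96 33 90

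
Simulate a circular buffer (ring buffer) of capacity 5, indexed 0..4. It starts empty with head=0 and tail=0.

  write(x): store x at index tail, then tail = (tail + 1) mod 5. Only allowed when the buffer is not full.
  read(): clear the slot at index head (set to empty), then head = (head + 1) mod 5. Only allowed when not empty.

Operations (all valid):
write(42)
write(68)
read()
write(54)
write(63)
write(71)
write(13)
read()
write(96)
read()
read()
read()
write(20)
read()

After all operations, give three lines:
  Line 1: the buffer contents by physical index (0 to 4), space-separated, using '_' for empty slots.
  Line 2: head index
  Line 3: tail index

write(42): buf=[42 _ _ _ _], head=0, tail=1, size=1
write(68): buf=[42 68 _ _ _], head=0, tail=2, size=2
read(): buf=[_ 68 _ _ _], head=1, tail=2, size=1
write(54): buf=[_ 68 54 _ _], head=1, tail=3, size=2
write(63): buf=[_ 68 54 63 _], head=1, tail=4, size=3
write(71): buf=[_ 68 54 63 71], head=1, tail=0, size=4
write(13): buf=[13 68 54 63 71], head=1, tail=1, size=5
read(): buf=[13 _ 54 63 71], head=2, tail=1, size=4
write(96): buf=[13 96 54 63 71], head=2, tail=2, size=5
read(): buf=[13 96 _ 63 71], head=3, tail=2, size=4
read(): buf=[13 96 _ _ 71], head=4, tail=2, size=3
read(): buf=[13 96 _ _ _], head=0, tail=2, size=2
write(20): buf=[13 96 20 _ _], head=0, tail=3, size=3
read(): buf=[_ 96 20 _ _], head=1, tail=3, size=2

Answer: _ 96 20 _ _
1
3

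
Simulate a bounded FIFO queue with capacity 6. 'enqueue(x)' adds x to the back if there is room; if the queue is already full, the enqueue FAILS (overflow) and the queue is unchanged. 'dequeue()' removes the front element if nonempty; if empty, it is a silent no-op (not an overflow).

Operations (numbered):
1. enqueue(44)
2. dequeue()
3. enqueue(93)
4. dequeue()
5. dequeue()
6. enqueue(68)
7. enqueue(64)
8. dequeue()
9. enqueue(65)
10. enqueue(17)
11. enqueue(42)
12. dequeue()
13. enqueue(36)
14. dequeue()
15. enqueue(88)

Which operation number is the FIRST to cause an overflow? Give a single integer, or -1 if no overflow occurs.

Answer: -1

Derivation:
1. enqueue(44): size=1
2. dequeue(): size=0
3. enqueue(93): size=1
4. dequeue(): size=0
5. dequeue(): empty, no-op, size=0
6. enqueue(68): size=1
7. enqueue(64): size=2
8. dequeue(): size=1
9. enqueue(65): size=2
10. enqueue(17): size=3
11. enqueue(42): size=4
12. dequeue(): size=3
13. enqueue(36): size=4
14. dequeue(): size=3
15. enqueue(88): size=4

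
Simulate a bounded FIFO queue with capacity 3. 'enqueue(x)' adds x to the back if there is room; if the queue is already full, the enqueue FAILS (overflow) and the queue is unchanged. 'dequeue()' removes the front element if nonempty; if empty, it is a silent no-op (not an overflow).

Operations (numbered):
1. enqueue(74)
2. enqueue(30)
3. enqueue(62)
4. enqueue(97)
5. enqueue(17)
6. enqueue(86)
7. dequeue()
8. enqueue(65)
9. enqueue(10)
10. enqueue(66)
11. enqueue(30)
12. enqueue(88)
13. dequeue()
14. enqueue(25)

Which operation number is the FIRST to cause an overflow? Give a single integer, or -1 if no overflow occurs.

1. enqueue(74): size=1
2. enqueue(30): size=2
3. enqueue(62): size=3
4. enqueue(97): size=3=cap → OVERFLOW (fail)
5. enqueue(17): size=3=cap → OVERFLOW (fail)
6. enqueue(86): size=3=cap → OVERFLOW (fail)
7. dequeue(): size=2
8. enqueue(65): size=3
9. enqueue(10): size=3=cap → OVERFLOW (fail)
10. enqueue(66): size=3=cap → OVERFLOW (fail)
11. enqueue(30): size=3=cap → OVERFLOW (fail)
12. enqueue(88): size=3=cap → OVERFLOW (fail)
13. dequeue(): size=2
14. enqueue(25): size=3

Answer: 4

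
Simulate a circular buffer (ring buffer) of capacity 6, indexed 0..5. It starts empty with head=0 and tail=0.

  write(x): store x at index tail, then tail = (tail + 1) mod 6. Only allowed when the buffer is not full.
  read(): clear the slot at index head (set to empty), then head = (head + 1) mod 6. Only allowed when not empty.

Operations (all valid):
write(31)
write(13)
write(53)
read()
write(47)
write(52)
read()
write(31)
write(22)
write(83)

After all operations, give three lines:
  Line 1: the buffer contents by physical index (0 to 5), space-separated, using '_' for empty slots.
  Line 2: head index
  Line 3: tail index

Answer: 22 83 53 47 52 31
2
2

Derivation:
write(31): buf=[31 _ _ _ _ _], head=0, tail=1, size=1
write(13): buf=[31 13 _ _ _ _], head=0, tail=2, size=2
write(53): buf=[31 13 53 _ _ _], head=0, tail=3, size=3
read(): buf=[_ 13 53 _ _ _], head=1, tail=3, size=2
write(47): buf=[_ 13 53 47 _ _], head=1, tail=4, size=3
write(52): buf=[_ 13 53 47 52 _], head=1, tail=5, size=4
read(): buf=[_ _ 53 47 52 _], head=2, tail=5, size=3
write(31): buf=[_ _ 53 47 52 31], head=2, tail=0, size=4
write(22): buf=[22 _ 53 47 52 31], head=2, tail=1, size=5
write(83): buf=[22 83 53 47 52 31], head=2, tail=2, size=6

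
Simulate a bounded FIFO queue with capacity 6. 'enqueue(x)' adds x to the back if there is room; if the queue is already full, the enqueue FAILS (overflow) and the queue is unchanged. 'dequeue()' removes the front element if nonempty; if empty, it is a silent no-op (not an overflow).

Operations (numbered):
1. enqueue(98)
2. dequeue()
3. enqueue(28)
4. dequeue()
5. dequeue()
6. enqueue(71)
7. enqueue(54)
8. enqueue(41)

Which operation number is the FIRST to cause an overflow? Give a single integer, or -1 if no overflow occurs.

1. enqueue(98): size=1
2. dequeue(): size=0
3. enqueue(28): size=1
4. dequeue(): size=0
5. dequeue(): empty, no-op, size=0
6. enqueue(71): size=1
7. enqueue(54): size=2
8. enqueue(41): size=3

Answer: -1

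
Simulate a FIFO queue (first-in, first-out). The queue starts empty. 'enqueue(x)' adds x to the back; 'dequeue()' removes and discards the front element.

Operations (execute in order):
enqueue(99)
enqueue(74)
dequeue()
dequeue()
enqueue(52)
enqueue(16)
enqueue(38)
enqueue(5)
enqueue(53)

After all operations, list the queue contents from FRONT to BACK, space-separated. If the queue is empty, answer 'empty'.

Answer: 52 16 38 5 53

Derivation:
enqueue(99): [99]
enqueue(74): [99, 74]
dequeue(): [74]
dequeue(): []
enqueue(52): [52]
enqueue(16): [52, 16]
enqueue(38): [52, 16, 38]
enqueue(5): [52, 16, 38, 5]
enqueue(53): [52, 16, 38, 5, 53]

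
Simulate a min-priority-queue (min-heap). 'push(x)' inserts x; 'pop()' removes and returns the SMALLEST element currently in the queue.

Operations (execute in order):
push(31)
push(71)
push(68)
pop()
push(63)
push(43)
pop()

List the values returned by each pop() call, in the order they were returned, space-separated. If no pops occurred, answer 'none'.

Answer: 31 43

Derivation:
push(31): heap contents = [31]
push(71): heap contents = [31, 71]
push(68): heap contents = [31, 68, 71]
pop() → 31: heap contents = [68, 71]
push(63): heap contents = [63, 68, 71]
push(43): heap contents = [43, 63, 68, 71]
pop() → 43: heap contents = [63, 68, 71]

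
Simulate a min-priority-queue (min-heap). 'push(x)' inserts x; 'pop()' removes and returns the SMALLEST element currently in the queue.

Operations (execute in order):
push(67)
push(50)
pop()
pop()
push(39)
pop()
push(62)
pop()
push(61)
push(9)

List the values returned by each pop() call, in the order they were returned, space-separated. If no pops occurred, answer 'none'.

Answer: 50 67 39 62

Derivation:
push(67): heap contents = [67]
push(50): heap contents = [50, 67]
pop() → 50: heap contents = [67]
pop() → 67: heap contents = []
push(39): heap contents = [39]
pop() → 39: heap contents = []
push(62): heap contents = [62]
pop() → 62: heap contents = []
push(61): heap contents = [61]
push(9): heap contents = [9, 61]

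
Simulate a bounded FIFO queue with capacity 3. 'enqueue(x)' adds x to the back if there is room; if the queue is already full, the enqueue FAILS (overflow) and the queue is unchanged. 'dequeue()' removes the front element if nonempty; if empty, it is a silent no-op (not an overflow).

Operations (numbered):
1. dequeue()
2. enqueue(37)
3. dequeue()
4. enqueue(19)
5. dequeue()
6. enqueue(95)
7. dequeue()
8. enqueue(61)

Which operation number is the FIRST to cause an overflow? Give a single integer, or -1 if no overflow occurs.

1. dequeue(): empty, no-op, size=0
2. enqueue(37): size=1
3. dequeue(): size=0
4. enqueue(19): size=1
5. dequeue(): size=0
6. enqueue(95): size=1
7. dequeue(): size=0
8. enqueue(61): size=1

Answer: -1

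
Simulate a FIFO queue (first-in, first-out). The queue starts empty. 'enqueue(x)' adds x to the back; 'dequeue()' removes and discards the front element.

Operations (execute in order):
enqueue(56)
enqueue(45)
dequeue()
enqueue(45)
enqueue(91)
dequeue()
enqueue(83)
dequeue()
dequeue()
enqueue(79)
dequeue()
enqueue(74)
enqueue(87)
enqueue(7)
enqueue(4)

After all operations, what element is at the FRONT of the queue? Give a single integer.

Answer: 79

Derivation:
enqueue(56): queue = [56]
enqueue(45): queue = [56, 45]
dequeue(): queue = [45]
enqueue(45): queue = [45, 45]
enqueue(91): queue = [45, 45, 91]
dequeue(): queue = [45, 91]
enqueue(83): queue = [45, 91, 83]
dequeue(): queue = [91, 83]
dequeue(): queue = [83]
enqueue(79): queue = [83, 79]
dequeue(): queue = [79]
enqueue(74): queue = [79, 74]
enqueue(87): queue = [79, 74, 87]
enqueue(7): queue = [79, 74, 87, 7]
enqueue(4): queue = [79, 74, 87, 7, 4]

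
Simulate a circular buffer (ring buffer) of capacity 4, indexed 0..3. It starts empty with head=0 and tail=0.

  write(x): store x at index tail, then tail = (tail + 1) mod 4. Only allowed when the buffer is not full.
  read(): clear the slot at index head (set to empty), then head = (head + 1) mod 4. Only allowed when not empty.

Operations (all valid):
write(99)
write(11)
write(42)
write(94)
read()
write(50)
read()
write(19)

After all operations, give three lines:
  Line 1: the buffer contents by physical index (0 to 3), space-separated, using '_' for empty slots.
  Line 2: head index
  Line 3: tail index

Answer: 50 19 42 94
2
2

Derivation:
write(99): buf=[99 _ _ _], head=0, tail=1, size=1
write(11): buf=[99 11 _ _], head=0, tail=2, size=2
write(42): buf=[99 11 42 _], head=0, tail=3, size=3
write(94): buf=[99 11 42 94], head=0, tail=0, size=4
read(): buf=[_ 11 42 94], head=1, tail=0, size=3
write(50): buf=[50 11 42 94], head=1, tail=1, size=4
read(): buf=[50 _ 42 94], head=2, tail=1, size=3
write(19): buf=[50 19 42 94], head=2, tail=2, size=4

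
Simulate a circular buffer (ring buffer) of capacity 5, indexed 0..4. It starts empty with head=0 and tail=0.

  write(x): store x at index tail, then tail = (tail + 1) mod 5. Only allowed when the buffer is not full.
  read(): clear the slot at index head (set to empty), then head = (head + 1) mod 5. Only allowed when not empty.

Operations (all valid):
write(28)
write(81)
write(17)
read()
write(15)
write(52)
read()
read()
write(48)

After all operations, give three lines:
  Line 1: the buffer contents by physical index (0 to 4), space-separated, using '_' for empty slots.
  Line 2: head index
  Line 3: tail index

Answer: 48 _ _ 15 52
3
1

Derivation:
write(28): buf=[28 _ _ _ _], head=0, tail=1, size=1
write(81): buf=[28 81 _ _ _], head=0, tail=2, size=2
write(17): buf=[28 81 17 _ _], head=0, tail=3, size=3
read(): buf=[_ 81 17 _ _], head=1, tail=3, size=2
write(15): buf=[_ 81 17 15 _], head=1, tail=4, size=3
write(52): buf=[_ 81 17 15 52], head=1, tail=0, size=4
read(): buf=[_ _ 17 15 52], head=2, tail=0, size=3
read(): buf=[_ _ _ 15 52], head=3, tail=0, size=2
write(48): buf=[48 _ _ 15 52], head=3, tail=1, size=3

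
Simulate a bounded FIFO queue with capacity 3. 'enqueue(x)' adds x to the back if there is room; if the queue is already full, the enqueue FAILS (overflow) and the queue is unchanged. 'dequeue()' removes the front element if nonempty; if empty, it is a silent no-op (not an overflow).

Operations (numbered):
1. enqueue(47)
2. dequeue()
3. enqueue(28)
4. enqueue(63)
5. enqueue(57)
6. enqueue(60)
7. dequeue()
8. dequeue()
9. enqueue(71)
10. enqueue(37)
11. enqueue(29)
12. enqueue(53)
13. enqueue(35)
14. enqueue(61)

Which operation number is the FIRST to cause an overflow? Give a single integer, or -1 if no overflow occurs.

Answer: 6

Derivation:
1. enqueue(47): size=1
2. dequeue(): size=0
3. enqueue(28): size=1
4. enqueue(63): size=2
5. enqueue(57): size=3
6. enqueue(60): size=3=cap → OVERFLOW (fail)
7. dequeue(): size=2
8. dequeue(): size=1
9. enqueue(71): size=2
10. enqueue(37): size=3
11. enqueue(29): size=3=cap → OVERFLOW (fail)
12. enqueue(53): size=3=cap → OVERFLOW (fail)
13. enqueue(35): size=3=cap → OVERFLOW (fail)
14. enqueue(61): size=3=cap → OVERFLOW (fail)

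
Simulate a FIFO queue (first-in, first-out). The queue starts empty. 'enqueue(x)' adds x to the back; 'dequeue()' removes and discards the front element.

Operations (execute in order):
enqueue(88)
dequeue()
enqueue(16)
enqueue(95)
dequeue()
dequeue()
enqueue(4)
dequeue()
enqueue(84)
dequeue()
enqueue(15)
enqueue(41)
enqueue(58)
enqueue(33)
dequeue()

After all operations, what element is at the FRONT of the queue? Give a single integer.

Answer: 41

Derivation:
enqueue(88): queue = [88]
dequeue(): queue = []
enqueue(16): queue = [16]
enqueue(95): queue = [16, 95]
dequeue(): queue = [95]
dequeue(): queue = []
enqueue(4): queue = [4]
dequeue(): queue = []
enqueue(84): queue = [84]
dequeue(): queue = []
enqueue(15): queue = [15]
enqueue(41): queue = [15, 41]
enqueue(58): queue = [15, 41, 58]
enqueue(33): queue = [15, 41, 58, 33]
dequeue(): queue = [41, 58, 33]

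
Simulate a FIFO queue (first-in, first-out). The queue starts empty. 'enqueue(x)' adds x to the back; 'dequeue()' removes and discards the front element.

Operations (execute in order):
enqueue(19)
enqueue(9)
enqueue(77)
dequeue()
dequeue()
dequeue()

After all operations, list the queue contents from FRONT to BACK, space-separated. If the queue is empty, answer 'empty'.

Answer: empty

Derivation:
enqueue(19): [19]
enqueue(9): [19, 9]
enqueue(77): [19, 9, 77]
dequeue(): [9, 77]
dequeue(): [77]
dequeue(): []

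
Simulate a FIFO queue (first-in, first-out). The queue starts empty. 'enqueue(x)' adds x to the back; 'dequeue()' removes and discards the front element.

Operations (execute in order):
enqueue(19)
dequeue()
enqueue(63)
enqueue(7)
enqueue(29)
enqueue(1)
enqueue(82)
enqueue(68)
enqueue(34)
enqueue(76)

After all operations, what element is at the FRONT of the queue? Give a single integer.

Answer: 63

Derivation:
enqueue(19): queue = [19]
dequeue(): queue = []
enqueue(63): queue = [63]
enqueue(7): queue = [63, 7]
enqueue(29): queue = [63, 7, 29]
enqueue(1): queue = [63, 7, 29, 1]
enqueue(82): queue = [63, 7, 29, 1, 82]
enqueue(68): queue = [63, 7, 29, 1, 82, 68]
enqueue(34): queue = [63, 7, 29, 1, 82, 68, 34]
enqueue(76): queue = [63, 7, 29, 1, 82, 68, 34, 76]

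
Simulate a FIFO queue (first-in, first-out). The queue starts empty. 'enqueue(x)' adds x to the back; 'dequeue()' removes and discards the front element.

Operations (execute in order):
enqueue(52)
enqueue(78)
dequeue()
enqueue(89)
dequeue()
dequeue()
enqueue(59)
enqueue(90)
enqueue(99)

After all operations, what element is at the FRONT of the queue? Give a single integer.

enqueue(52): queue = [52]
enqueue(78): queue = [52, 78]
dequeue(): queue = [78]
enqueue(89): queue = [78, 89]
dequeue(): queue = [89]
dequeue(): queue = []
enqueue(59): queue = [59]
enqueue(90): queue = [59, 90]
enqueue(99): queue = [59, 90, 99]

Answer: 59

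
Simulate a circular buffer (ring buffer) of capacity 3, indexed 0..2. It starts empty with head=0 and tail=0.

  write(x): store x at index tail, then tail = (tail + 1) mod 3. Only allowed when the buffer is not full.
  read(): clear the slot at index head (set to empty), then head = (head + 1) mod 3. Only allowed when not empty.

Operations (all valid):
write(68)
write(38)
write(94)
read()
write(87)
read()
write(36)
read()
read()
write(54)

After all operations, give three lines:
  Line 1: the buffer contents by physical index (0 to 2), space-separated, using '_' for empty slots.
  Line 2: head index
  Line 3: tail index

write(68): buf=[68 _ _], head=0, tail=1, size=1
write(38): buf=[68 38 _], head=0, tail=2, size=2
write(94): buf=[68 38 94], head=0, tail=0, size=3
read(): buf=[_ 38 94], head=1, tail=0, size=2
write(87): buf=[87 38 94], head=1, tail=1, size=3
read(): buf=[87 _ 94], head=2, tail=1, size=2
write(36): buf=[87 36 94], head=2, tail=2, size=3
read(): buf=[87 36 _], head=0, tail=2, size=2
read(): buf=[_ 36 _], head=1, tail=2, size=1
write(54): buf=[_ 36 54], head=1, tail=0, size=2

Answer: _ 36 54
1
0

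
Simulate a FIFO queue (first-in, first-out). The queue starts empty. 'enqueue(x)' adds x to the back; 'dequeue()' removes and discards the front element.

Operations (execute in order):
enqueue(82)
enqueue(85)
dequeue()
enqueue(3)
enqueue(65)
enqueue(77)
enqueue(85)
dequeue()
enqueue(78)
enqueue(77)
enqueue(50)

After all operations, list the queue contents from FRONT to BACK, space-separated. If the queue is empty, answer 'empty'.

enqueue(82): [82]
enqueue(85): [82, 85]
dequeue(): [85]
enqueue(3): [85, 3]
enqueue(65): [85, 3, 65]
enqueue(77): [85, 3, 65, 77]
enqueue(85): [85, 3, 65, 77, 85]
dequeue(): [3, 65, 77, 85]
enqueue(78): [3, 65, 77, 85, 78]
enqueue(77): [3, 65, 77, 85, 78, 77]
enqueue(50): [3, 65, 77, 85, 78, 77, 50]

Answer: 3 65 77 85 78 77 50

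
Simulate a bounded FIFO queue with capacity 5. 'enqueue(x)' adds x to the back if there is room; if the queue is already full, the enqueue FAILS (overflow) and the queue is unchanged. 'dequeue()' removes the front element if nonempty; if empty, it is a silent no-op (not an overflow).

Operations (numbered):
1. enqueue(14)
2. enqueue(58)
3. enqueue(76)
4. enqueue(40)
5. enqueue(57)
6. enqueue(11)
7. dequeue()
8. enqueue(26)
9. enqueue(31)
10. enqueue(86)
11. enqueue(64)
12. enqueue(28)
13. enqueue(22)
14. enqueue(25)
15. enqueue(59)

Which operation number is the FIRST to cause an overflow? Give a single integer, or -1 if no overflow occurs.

Answer: 6

Derivation:
1. enqueue(14): size=1
2. enqueue(58): size=2
3. enqueue(76): size=3
4. enqueue(40): size=4
5. enqueue(57): size=5
6. enqueue(11): size=5=cap → OVERFLOW (fail)
7. dequeue(): size=4
8. enqueue(26): size=5
9. enqueue(31): size=5=cap → OVERFLOW (fail)
10. enqueue(86): size=5=cap → OVERFLOW (fail)
11. enqueue(64): size=5=cap → OVERFLOW (fail)
12. enqueue(28): size=5=cap → OVERFLOW (fail)
13. enqueue(22): size=5=cap → OVERFLOW (fail)
14. enqueue(25): size=5=cap → OVERFLOW (fail)
15. enqueue(59): size=5=cap → OVERFLOW (fail)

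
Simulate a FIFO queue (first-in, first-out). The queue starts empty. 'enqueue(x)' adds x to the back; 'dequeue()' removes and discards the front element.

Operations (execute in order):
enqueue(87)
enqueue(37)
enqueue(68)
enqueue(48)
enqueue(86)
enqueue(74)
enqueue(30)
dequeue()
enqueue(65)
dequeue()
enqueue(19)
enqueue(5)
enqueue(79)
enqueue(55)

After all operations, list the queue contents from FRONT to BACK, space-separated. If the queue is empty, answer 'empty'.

enqueue(87): [87]
enqueue(37): [87, 37]
enqueue(68): [87, 37, 68]
enqueue(48): [87, 37, 68, 48]
enqueue(86): [87, 37, 68, 48, 86]
enqueue(74): [87, 37, 68, 48, 86, 74]
enqueue(30): [87, 37, 68, 48, 86, 74, 30]
dequeue(): [37, 68, 48, 86, 74, 30]
enqueue(65): [37, 68, 48, 86, 74, 30, 65]
dequeue(): [68, 48, 86, 74, 30, 65]
enqueue(19): [68, 48, 86, 74, 30, 65, 19]
enqueue(5): [68, 48, 86, 74, 30, 65, 19, 5]
enqueue(79): [68, 48, 86, 74, 30, 65, 19, 5, 79]
enqueue(55): [68, 48, 86, 74, 30, 65, 19, 5, 79, 55]

Answer: 68 48 86 74 30 65 19 5 79 55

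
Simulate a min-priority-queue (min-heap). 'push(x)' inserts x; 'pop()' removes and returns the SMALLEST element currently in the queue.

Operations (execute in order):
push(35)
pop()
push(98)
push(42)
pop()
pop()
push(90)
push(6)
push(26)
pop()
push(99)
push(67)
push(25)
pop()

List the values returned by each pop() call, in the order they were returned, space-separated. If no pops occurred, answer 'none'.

push(35): heap contents = [35]
pop() → 35: heap contents = []
push(98): heap contents = [98]
push(42): heap contents = [42, 98]
pop() → 42: heap contents = [98]
pop() → 98: heap contents = []
push(90): heap contents = [90]
push(6): heap contents = [6, 90]
push(26): heap contents = [6, 26, 90]
pop() → 6: heap contents = [26, 90]
push(99): heap contents = [26, 90, 99]
push(67): heap contents = [26, 67, 90, 99]
push(25): heap contents = [25, 26, 67, 90, 99]
pop() → 25: heap contents = [26, 67, 90, 99]

Answer: 35 42 98 6 25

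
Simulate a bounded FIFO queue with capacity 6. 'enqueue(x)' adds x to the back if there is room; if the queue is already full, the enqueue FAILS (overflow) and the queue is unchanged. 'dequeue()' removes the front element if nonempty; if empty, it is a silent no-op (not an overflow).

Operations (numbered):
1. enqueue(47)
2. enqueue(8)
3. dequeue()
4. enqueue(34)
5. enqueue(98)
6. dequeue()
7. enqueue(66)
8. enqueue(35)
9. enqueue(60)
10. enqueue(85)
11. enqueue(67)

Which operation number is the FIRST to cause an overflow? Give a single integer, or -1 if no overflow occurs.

Answer: 11

Derivation:
1. enqueue(47): size=1
2. enqueue(8): size=2
3. dequeue(): size=1
4. enqueue(34): size=2
5. enqueue(98): size=3
6. dequeue(): size=2
7. enqueue(66): size=3
8. enqueue(35): size=4
9. enqueue(60): size=5
10. enqueue(85): size=6
11. enqueue(67): size=6=cap → OVERFLOW (fail)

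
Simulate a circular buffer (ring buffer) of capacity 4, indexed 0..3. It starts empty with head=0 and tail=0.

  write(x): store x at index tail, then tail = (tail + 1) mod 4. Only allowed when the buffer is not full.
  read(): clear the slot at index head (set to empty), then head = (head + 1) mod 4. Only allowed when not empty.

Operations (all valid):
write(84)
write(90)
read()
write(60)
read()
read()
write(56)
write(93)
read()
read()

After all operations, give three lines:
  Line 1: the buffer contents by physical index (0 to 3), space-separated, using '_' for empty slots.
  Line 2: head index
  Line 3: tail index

Answer: _ _ _ _
1
1

Derivation:
write(84): buf=[84 _ _ _], head=0, tail=1, size=1
write(90): buf=[84 90 _ _], head=0, tail=2, size=2
read(): buf=[_ 90 _ _], head=1, tail=2, size=1
write(60): buf=[_ 90 60 _], head=1, tail=3, size=2
read(): buf=[_ _ 60 _], head=2, tail=3, size=1
read(): buf=[_ _ _ _], head=3, tail=3, size=0
write(56): buf=[_ _ _ 56], head=3, tail=0, size=1
write(93): buf=[93 _ _ 56], head=3, tail=1, size=2
read(): buf=[93 _ _ _], head=0, tail=1, size=1
read(): buf=[_ _ _ _], head=1, tail=1, size=0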